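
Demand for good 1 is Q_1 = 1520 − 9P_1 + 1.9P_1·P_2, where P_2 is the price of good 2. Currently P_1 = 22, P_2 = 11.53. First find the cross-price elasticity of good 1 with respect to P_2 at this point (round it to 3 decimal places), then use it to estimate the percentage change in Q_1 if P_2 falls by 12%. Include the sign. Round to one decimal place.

At P_1 = 22, P_2 = 11.53: Q_1 = 1803.954.
∂Q_1/∂P_2 = 1.9P_1 = 41.8000.
ε = (∂Q_1/∂P_2)(P_2/Q_1) = 41.8000 × 11.53/1803.954 ≈ 0.267.
%ΔQ_1 ≈ ε × %ΔP_2 = 0.267 × (-12%) = -3.2%.

-3.2%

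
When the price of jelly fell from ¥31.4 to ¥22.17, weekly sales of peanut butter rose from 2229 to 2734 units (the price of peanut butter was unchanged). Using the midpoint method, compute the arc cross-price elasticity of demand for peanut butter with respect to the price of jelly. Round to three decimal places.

-0.591

ΔQ_A = 2734 − 2229 = 505; ΔP_B = 22.17 − 31.4 = -9.23.
Midpoints: Q̄_A = 2481.5, P̄_B = 26.79.
ε = (ΔQ_A/Q̄_A)/(ΔP_B/P̄_B) = (505/2481.5)/(-9.23/26.79) ≈ -0.591.
ε < 0: peanut butter and jelly are complements.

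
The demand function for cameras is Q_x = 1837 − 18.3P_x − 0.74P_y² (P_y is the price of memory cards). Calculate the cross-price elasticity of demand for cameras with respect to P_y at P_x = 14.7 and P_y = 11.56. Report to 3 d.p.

-0.135

At P_x = 14.7 and P_y = 11.56: Q_x = 1469.101.
∂Q_x/∂P_y = -1.48P_y = -1.48(11.56) = -17.1088.
ε = (∂Q_x/∂P_y)(P_y/Q_x) = -17.1088 × (11.56/1469.101) ≈ -0.135.
ε < 0: complements.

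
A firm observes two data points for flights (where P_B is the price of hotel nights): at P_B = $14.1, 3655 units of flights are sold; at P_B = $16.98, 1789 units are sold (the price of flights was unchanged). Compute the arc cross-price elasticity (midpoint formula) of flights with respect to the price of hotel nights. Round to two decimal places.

-3.70

ΔQ_A = 1789 − 3655 = -1866; ΔP_B = 16.98 − 14.1 = 2.88.
Midpoints: Q̄_A = 2722.0, P̄_B = 15.54.
ε = (ΔQ_A/Q̄_A)/(ΔP_B/P̄_B) = (-1866/2722.0)/(2.88/15.54) ≈ -3.70.
ε < 0: flights and hotel nights are complements.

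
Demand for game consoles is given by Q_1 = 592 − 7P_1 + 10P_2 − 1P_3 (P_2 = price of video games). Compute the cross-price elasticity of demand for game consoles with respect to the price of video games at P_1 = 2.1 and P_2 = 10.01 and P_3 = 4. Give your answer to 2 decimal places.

0.15

At P_1 = 2.1 and P_2 = 10.01 and P_3 = 4: Q_1 = 673.4.
∂Q_1/∂P_2 = 10.
ε = (∂Q_1/∂P_2)(P_2/Q_1) = 10 × (10.01/673.4) ≈ 0.15.
Since ε > 0, game consoles and video games are substitutes.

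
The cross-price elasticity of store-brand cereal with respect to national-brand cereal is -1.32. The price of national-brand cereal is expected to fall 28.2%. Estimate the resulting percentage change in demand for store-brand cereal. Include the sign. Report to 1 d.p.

%ΔQ ≈ ε × %ΔP of national-brand cereal = -1.32 × (-28.2%) = 37.2%.

37.2%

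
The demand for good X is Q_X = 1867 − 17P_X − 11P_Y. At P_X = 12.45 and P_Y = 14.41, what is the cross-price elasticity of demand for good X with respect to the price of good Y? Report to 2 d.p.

At P_X = 12.45 and P_Y = 14.41: Q_X = 1496.84.
∂Q_X/∂P_Y = -11.
ε = (∂Q_X/∂P_Y)(P_Y/Q_X) = -11 × (14.41/1496.84) ≈ -0.11.

-0.11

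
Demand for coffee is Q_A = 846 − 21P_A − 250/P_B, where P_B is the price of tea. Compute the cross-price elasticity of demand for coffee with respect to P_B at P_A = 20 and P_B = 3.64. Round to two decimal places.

At P_A = 20 and P_B = 3.64: Q_A = 357.319.
∂Q_A/∂P_B = 250/P_B² = 18.8685.
ε = (∂Q_A/∂P_B)(P_B/Q_A) = 18.8685 × (3.64/357.319) ≈ 0.19.
ε > 0: substitutes.

0.19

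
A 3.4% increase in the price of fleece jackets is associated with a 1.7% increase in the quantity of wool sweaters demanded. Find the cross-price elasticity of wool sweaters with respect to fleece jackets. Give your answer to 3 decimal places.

ε = (%ΔQ of wool sweaters) / (%ΔP of fleece jackets) = (1.7%) / (3.4%) ≈ 0.500.

0.500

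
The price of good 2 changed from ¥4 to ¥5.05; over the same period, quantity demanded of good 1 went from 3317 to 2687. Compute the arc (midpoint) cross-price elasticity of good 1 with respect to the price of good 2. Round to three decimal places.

ΔQ_1 = 2687 − 3317 = -630; ΔP_2 = 5.05 − 4 = 1.05.
Midpoints: Q̄_1 = 3002.0, P̄_2 = 4.53.
ε = (ΔQ_1/Q̄_1)/(ΔP_2/P̄_2) = (-630/3002.0)/(1.05/4.53) ≈ -0.904.
ε < 0: good 1 and good 2 are complements.

-0.904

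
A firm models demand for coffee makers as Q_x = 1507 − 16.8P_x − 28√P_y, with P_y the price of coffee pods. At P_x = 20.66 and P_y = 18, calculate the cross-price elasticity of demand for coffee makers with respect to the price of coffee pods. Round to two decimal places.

At P_x = 20.66 and P_y = 18: Q_x = 1041.118.
∂Q_x/∂P_y = -28/(2√P_y) = -28/(2√18) = -3.2998.
ε = (∂Q_x/∂P_y)(P_y/Q_x) = -3.2998 × (18/1041.118) ≈ -0.06.
ε < 0: complements.

-0.06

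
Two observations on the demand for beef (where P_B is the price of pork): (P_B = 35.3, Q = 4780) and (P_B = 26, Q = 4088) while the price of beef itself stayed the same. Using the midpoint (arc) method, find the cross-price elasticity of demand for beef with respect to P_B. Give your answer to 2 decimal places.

ΔQ_A = 4088 − 4780 = -692; ΔP_B = 26 − 35.3 = -9.3.
Midpoints: Q̄_A = 4434.0, P̄_B = 30.65.
ε = (ΔQ_A/Q̄_A)/(ΔP_B/P̄_B) = (-692/4434.0)/(-9.3/30.65) ≈ 0.51.
ε > 0: beef and pork are substitutes.

0.51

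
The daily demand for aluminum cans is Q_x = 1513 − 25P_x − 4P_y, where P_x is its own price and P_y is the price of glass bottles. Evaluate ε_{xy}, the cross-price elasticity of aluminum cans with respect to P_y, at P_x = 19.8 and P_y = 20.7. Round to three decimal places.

At P_x = 19.8 and P_y = 20.7: Q_x = 935.2.
∂Q_x/∂P_y = -4.
ε = (∂Q_x/∂P_y)(P_y/Q_x) = -4 × (20.7/935.2) ≈ -0.089.

-0.089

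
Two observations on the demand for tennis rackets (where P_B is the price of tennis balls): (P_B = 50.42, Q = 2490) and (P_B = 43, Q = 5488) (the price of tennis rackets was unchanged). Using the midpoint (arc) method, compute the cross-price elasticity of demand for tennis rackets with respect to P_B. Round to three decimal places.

ΔQ_A = 5488 − 2490 = 2998; ΔP_B = 43 − 50.42 = -7.42.
Midpoints: Q̄_A = 3989.0, P̄_B = 46.71.
ε = (ΔQ_A/Q̄_A)/(ΔP_B/P̄_B) = (2998/3989.0)/(-7.42/46.71) ≈ -4.731.
ε < 0: tennis rackets and tennis balls are complements.

-4.731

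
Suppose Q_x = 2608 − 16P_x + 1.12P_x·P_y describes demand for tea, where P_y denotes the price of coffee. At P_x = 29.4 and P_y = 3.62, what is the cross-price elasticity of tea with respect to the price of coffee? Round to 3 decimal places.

At P_x = 29.4 and P_y = 3.62: Q_x = 2256.799.
∂Q_x/∂P_y = 1.12P_x = 1.12(29.4) = 32.9280.
ε = (∂Q_x/∂P_y)(P_y/Q_x) = 32.9280 × (3.62/2256.799) ≈ 0.053.
ε > 0: substitutes.

0.053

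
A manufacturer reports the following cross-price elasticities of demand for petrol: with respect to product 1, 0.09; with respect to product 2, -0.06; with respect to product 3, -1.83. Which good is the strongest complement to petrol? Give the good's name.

Complements have ε < 0. The most negative value is -1.83 (product 3).

product 3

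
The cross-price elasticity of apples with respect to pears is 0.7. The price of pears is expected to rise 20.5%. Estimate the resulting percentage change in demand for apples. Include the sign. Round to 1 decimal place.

14.4%

%ΔQ ≈ ε × %ΔP of pears = 0.7 × (20.5%) = 14.4%.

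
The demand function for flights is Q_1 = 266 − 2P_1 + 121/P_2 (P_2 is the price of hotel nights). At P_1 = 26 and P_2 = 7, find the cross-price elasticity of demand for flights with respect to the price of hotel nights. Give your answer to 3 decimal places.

At P_1 = 26 and P_2 = 7: Q_1 = 231.286.
∂Q_1/∂P_2 = −121/P_2² = -2.4694.
ε = (∂Q_1/∂P_2)(P_2/Q_1) = -2.4694 × (7/231.286) ≈ -0.075.

-0.075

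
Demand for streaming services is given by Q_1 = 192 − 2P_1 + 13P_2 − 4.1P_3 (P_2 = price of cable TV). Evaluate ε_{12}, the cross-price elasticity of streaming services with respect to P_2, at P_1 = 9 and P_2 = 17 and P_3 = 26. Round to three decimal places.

0.766

At P_1 = 9 and P_2 = 17 and P_3 = 26: Q_1 = 288.4.
∂Q_1/∂P_2 = 13.
ε = (∂Q_1/∂P_2)(P_2/Q_1) = 13 × (17/288.4) ≈ 0.766.
Since ε > 0, streaming services and cable TV are substitutes.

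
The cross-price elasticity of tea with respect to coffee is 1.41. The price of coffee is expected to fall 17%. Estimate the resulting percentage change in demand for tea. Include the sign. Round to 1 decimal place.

%ΔQ ≈ ε × %ΔP of coffee = 1.41 × (-17%) = -24.0%.
Demand for tea falls by about 24.0%.

-24.0%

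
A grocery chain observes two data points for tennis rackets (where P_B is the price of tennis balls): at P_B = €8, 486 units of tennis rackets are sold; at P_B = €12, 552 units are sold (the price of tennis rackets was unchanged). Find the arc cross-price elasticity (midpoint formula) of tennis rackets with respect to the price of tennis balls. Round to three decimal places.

0.318

ΔQ_A = 552 − 486 = 66; ΔP_B = 12 − 8 = 4.
Midpoints: Q̄_A = 519.0, P̄_B = 10.00.
ε = (ΔQ_A/Q̄_A)/(ΔP_B/P̄_B) = (66/519.0)/(4/10.00) ≈ 0.318.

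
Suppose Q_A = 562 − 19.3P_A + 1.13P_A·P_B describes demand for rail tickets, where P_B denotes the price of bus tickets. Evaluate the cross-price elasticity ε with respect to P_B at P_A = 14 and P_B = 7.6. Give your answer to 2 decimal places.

0.29

At P_A = 14 and P_B = 7.6: Q_A = 412.032.
∂Q_A/∂P_B = 1.13P_A = 1.13(14) = 15.8200.
ε = (∂Q_A/∂P_B)(P_B/Q_A) = 15.8200 × (7.6/412.032) ≈ 0.29.
ε > 0: substitutes.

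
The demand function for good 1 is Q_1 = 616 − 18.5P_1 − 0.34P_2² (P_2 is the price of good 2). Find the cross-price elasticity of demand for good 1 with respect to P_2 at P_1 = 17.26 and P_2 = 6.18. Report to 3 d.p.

At P_1 = 17.26 and P_2 = 6.18: Q_1 = 283.705.
∂Q_1/∂P_2 = -0.68P_2 = -0.68(6.18) = -4.2024.
ε = (∂Q_1/∂P_2)(P_2/Q_1) = -4.2024 × (6.18/283.705) ≈ -0.092.

-0.092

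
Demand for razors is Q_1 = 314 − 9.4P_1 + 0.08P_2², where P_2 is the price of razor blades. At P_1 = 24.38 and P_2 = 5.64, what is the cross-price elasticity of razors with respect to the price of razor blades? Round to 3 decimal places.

At P_1 = 24.38 and P_2 = 5.64: Q_1 = 87.373.
∂Q_1/∂P_2 = 0.16P_2 = 0.16(5.64) = 0.9024.
ε = (∂Q_1/∂P_2)(P_2/Q_1) = 0.9024 × (5.64/87.373) ≈ 0.058.
ε > 0: substitutes.

0.058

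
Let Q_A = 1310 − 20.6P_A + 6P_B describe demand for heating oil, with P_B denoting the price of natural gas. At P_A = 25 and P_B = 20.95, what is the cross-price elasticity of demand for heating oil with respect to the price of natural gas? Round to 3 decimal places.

0.137

At P_A = 25 and P_B = 20.95: Q_A = 920.7.
∂Q_A/∂P_B = 6.
ε = (∂Q_A/∂P_B)(P_B/Q_A) = 6 × (20.95/920.7) ≈ 0.137.
Since ε > 0, heating oil and natural gas are substitutes.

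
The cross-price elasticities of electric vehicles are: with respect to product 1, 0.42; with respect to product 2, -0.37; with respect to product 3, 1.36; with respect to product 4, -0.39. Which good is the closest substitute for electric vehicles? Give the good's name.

product 3

Substitutes have ε > 0. Among the positive values, 1.36 (product 3) is largest.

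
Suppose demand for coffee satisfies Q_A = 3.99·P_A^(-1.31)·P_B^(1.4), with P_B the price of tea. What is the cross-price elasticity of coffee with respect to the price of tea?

In a log-linear (constant-elasticity) demand function, the coefficient on the exponent of P_B is the cross-price elasticity.
ε = 1.40. Positive, so coffee and tea are substitutes.

1.40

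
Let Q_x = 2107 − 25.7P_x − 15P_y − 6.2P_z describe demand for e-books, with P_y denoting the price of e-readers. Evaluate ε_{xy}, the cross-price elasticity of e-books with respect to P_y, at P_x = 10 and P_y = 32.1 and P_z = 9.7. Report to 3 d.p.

At P_x = 10 and P_y = 32.1 and P_z = 9.7: Q_x = 1308.36.
∂Q_x/∂P_y = -15.
ε = (∂Q_x/∂P_y)(P_y/Q_x) = -15 × (32.1/1308.36) ≈ -0.368.
Since ε < 0, e-books and e-readers are complements.

-0.368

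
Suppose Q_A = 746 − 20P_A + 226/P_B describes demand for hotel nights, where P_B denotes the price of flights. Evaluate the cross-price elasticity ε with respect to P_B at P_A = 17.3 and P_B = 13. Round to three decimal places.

-0.042

At P_A = 17.3 and P_B = 13: Q_A = 417.385.
∂Q_A/∂P_B = −226/P_B² = -1.3373.
ε = (∂Q_A/∂P_B)(P_B/Q_A) = -1.3373 × (13/417.385) ≈ -0.042.
ε < 0: complements.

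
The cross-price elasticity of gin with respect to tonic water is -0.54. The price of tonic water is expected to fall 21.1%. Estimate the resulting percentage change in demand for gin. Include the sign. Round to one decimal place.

11.4%

%ΔQ ≈ ε × %ΔP of tonic water = -0.54 × (-21.1%) = 11.4%.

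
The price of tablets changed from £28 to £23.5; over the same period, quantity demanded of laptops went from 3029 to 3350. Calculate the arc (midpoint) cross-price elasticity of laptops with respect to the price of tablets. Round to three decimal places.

-0.576

ΔQ_A = 3350 − 3029 = 321; ΔP_B = 23.5 − 28 = -4.5.
Midpoints: Q̄_A = 3189.5, P̄_B = 25.75.
ε = (ΔQ_A/Q̄_A)/(ΔP_B/P̄_B) = (321/3189.5)/(-4.5/25.75) ≈ -0.576.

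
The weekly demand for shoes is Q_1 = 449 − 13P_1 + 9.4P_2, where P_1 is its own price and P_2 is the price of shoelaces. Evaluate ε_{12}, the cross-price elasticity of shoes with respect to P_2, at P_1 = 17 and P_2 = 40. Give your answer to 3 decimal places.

0.623

At P_1 = 17 and P_2 = 40: Q_1 = 604.
∂Q_1/∂P_2 = 9.4.
ε = (∂Q_1/∂P_2)(P_2/Q_1) = 9.4 × (40/604) ≈ 0.623.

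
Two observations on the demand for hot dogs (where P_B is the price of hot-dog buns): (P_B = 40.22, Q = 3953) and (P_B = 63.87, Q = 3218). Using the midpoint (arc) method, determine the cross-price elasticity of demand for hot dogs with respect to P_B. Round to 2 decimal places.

-0.45

ΔQ_A = 3218 − 3953 = -735; ΔP_B = 63.87 − 40.22 = 23.65.
Midpoints: Q̄_A = 3585.5, P̄_B = 52.05.
ε = (ΔQ_A/Q̄_A)/(ΔP_B/P̄_B) = (-735/3585.5)/(23.65/52.05) ≈ -0.45.
ε < 0: hot dogs and hot-dog buns are complements.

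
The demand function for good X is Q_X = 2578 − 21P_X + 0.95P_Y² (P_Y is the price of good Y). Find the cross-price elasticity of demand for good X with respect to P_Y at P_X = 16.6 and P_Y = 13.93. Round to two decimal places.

0.15

At P_X = 16.6 and P_Y = 13.93: Q_X = 2413.743.
∂Q_X/∂P_Y = 1.9P_Y = 1.9(13.93) = 26.4670.
ε = (∂Q_X/∂P_Y)(P_Y/Q_X) = 26.4670 × (13.93/2413.743) ≈ 0.15.
ε > 0: substitutes.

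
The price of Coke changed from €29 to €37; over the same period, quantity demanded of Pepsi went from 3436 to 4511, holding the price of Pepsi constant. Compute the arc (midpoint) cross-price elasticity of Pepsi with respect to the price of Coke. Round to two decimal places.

1.12

ΔQ_A = 4511 − 3436 = 1075; ΔP_B = 37 − 29 = 8.
Midpoints: Q̄_A = 3973.5, P̄_B = 33.00.
ε = (ΔQ_A/Q̄_A)/(ΔP_B/P̄_B) = (1075/3973.5)/(8/33.00) ≈ 1.12.
ε > 0: Pepsi and Coke are substitutes.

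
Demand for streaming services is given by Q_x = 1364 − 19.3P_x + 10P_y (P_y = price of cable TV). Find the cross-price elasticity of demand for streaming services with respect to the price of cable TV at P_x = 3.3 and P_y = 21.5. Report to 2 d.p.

0.14

At P_x = 3.3 and P_y = 21.5: Q_x = 1515.31.
∂Q_x/∂P_y = 10.
ε = (∂Q_x/∂P_y)(P_y/Q_x) = 10 × (21.5/1515.31) ≈ 0.14.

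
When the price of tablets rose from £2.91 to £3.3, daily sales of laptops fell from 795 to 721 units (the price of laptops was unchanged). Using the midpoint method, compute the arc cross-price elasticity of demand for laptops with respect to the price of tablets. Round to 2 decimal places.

ΔQ_A = 721 − 795 = -74; ΔP_B = 3.3 − 2.91 = 0.39.
Midpoints: Q̄_A = 758.0, P̄_B = 3.10.
ε = (ΔQ_A/Q̄_A)/(ΔP_B/P̄_B) = (-74/758.0)/(0.39/3.10) ≈ -0.78.
ε < 0: laptops and tablets are complements.

-0.78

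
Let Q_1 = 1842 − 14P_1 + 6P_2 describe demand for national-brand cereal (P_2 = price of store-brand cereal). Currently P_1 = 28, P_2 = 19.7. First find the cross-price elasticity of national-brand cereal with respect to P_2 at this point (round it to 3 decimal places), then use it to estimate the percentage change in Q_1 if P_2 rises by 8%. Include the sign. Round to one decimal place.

At P_1 = 28, P_2 = 19.7: Q_1 = 1568.2.
∂Q_1/∂P_2 = 6.
ε = (∂Q_1/∂P_2)(P_2/Q_1) = 6.0000 × 19.7/1568.2 ≈ 0.075.
%ΔQ_1 ≈ ε × %ΔP_2 = 0.075 × (8%) = 0.6%.

0.6%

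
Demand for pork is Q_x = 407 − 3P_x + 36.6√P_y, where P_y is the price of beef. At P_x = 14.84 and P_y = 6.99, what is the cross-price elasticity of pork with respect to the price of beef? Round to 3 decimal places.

At P_x = 14.84 and P_y = 6.99: Q_x = 459.245.
∂Q_x/∂P_y = 36.6/(2√P_y) = 36.6/(2√6.99) = 6.9217.
ε = (∂Q_x/∂P_y)(P_y/Q_x) = 6.9217 × (6.99/459.245) ≈ 0.105.
ε > 0: substitutes.

0.105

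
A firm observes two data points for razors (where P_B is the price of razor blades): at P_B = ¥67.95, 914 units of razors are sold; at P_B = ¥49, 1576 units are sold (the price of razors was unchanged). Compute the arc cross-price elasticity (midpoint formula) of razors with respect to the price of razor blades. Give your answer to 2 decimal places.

-1.64

ΔQ_A = 1576 − 914 = 662; ΔP_B = 49 − 67.95 = -18.95.
Midpoints: Q̄_A = 1245.0, P̄_B = 58.48.
ε = (ΔQ_A/Q̄_A)/(ΔP_B/P̄_B) = (662/1245.0)/(-18.95/58.48) ≈ -1.64.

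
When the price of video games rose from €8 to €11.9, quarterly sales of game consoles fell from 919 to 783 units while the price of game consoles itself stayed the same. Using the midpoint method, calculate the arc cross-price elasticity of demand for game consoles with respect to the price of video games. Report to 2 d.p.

-0.41

ΔQ_A = 783 − 919 = -136; ΔP_B = 11.9 − 8 = 3.9.
Midpoints: Q̄_A = 851.0, P̄_B = 9.95.
ε = (ΔQ_A/Q̄_A)/(ΔP_B/P̄_B) = (-136/851.0)/(3.9/9.95) ≈ -0.41.
ε < 0: game consoles and video games are complements.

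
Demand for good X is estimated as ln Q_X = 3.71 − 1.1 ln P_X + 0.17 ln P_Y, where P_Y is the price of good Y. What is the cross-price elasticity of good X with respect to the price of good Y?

In a log-linear (constant-elasticity) demand function, the coefficient on ln P_Y is the cross-price elasticity.
ε = 0.17. Positive, so good X and good Y are substitutes.

0.17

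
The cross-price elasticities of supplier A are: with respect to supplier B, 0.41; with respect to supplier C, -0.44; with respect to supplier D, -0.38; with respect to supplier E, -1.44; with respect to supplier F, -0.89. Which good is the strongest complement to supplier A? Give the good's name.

Complements have ε < 0. The most negative value is -1.44 (supplier E).

supplier E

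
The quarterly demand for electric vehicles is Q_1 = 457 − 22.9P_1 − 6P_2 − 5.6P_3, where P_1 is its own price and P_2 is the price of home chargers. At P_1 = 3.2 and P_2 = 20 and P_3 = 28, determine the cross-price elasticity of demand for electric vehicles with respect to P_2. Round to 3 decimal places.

At P_1 = 3.2 and P_2 = 20 and P_3 = 28: Q_1 = 106.92.
∂Q_1/∂P_2 = -6.
ε = (∂Q_1/∂P_2)(P_2/Q_1) = -6 × (20/106.92) ≈ -1.122.

-1.122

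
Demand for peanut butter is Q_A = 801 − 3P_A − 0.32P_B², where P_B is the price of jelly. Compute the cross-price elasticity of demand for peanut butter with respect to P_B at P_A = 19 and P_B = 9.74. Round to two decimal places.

At P_A = 19 and P_B = 9.74: Q_A = 713.642.
∂Q_A/∂P_B = -0.64P_B = -0.64(9.74) = -6.2336.
ε = (∂Q_A/∂P_B)(P_B/Q_A) = -6.2336 × (9.74/713.642) ≈ -0.09.

-0.09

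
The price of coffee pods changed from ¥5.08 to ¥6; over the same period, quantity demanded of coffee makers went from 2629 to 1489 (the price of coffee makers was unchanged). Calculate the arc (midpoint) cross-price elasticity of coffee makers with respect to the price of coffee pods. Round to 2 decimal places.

ΔQ_A = 1489 − 2629 = -1140; ΔP_B = 6 − 5.08 = 0.92.
Midpoints: Q̄_A = 2059.0, P̄_B = 5.54.
ε = (ΔQ_A/Q̄_A)/(ΔP_B/P̄_B) = (-1140/2059.0)/(0.92/5.54) ≈ -3.33.
ε < 0: coffee makers and coffee pods are complements.

-3.33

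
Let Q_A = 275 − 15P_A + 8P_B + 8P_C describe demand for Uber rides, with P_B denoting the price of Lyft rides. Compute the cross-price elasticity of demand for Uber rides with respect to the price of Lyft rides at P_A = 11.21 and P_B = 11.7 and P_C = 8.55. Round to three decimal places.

At P_A = 11.21 and P_B = 11.7 and P_C = 8.55: Q_A = 268.85.
∂Q_A/∂P_B = 8.
ε = (∂Q_A/∂P_B)(P_B/Q_A) = 8 × (11.7/268.85) ≈ 0.348.

0.348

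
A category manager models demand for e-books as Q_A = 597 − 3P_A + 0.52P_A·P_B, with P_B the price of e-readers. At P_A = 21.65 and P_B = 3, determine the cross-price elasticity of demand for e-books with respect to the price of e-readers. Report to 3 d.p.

At P_A = 21.65 and P_B = 3: Q_A = 565.824.
∂Q_A/∂P_B = 0.52P_A = 0.52(21.65) = 11.2580.
ε = (∂Q_A/∂P_B)(P_B/Q_A) = 11.2580 × (3/565.824) ≈ 0.060.
ε > 0: substitutes.

0.060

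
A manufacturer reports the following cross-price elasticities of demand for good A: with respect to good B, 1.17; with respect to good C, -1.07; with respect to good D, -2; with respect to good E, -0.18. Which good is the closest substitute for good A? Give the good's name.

good B

Substitutes have ε > 0. Among the positive values, 1.17 (good B) is largest.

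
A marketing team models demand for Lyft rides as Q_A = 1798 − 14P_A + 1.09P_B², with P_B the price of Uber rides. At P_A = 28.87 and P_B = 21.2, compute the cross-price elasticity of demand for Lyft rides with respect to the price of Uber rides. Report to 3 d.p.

At P_A = 28.87 and P_B = 21.2: Q_A = 1883.710.
∂Q_A/∂P_B = 2.18P_B = 2.18(21.2) = 46.2160.
ε = (∂Q_A/∂P_B)(P_B/Q_A) = 46.2160 × (21.2/1883.710) ≈ 0.520.
ε > 0: substitutes.

0.520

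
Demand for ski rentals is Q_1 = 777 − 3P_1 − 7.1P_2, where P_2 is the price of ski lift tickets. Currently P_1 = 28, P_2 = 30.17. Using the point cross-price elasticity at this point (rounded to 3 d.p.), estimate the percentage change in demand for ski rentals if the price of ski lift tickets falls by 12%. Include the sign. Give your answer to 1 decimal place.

At P_1 = 28, P_2 = 30.17: Q_1 = 478.793.
∂Q_1/∂P_2 = -7.1.
ε = (∂Q_1/∂P_2)(P_2/Q_1) = -7.1000 × 30.17/478.793 ≈ -0.447.
%ΔQ_1 ≈ ε × %ΔP_2 = -0.447 × (-12%) = 5.4%.

5.4%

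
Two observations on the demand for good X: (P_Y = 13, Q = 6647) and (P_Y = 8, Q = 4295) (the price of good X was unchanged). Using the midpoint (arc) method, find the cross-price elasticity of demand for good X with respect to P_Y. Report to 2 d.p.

ΔQ_X = 4295 − 6647 = -2352; ΔP_Y = 8 − 13 = -5.
Midpoints: Q̄_X = 5471.0, P̄_Y = 10.50.
ε = (ΔQ_X/Q̄_X)/(ΔP_Y/P̄_Y) = (-2352/5471.0)/(-5/10.50) ≈ 0.90.
ε > 0: good X and good Y are substitutes.

0.90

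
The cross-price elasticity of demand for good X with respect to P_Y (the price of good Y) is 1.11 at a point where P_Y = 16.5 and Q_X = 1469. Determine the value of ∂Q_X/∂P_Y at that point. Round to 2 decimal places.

ε = (∂Q_X/∂P_Y)·(P_Y/Q_X) ⇒ ∂Q_X/∂P_Y = ε·Q_X/P_Y = 1.11 × 1469/16.5 ≈ 98.82.

98.82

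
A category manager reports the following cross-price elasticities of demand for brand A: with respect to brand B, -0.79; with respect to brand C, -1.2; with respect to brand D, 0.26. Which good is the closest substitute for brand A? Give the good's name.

brand D

Substitutes have ε > 0. Among the positive values, 0.26 (brand D) is largest.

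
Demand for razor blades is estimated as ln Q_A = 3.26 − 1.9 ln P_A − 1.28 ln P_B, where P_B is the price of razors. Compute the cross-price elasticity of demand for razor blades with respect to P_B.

In a log-linear (constant-elasticity) demand function, the coefficient on ln P_B is the cross-price elasticity.
ε = -1.28. Negative, so razor blades and razors are complements.

-1.28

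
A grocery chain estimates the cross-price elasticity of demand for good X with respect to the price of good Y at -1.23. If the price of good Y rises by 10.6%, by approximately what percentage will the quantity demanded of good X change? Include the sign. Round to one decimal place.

%ΔQ ≈ ε × %ΔP of good Y = -1.23 × (10.6%) = -13.0%.
Demand for good X falls by about 13.0%.

-13.0%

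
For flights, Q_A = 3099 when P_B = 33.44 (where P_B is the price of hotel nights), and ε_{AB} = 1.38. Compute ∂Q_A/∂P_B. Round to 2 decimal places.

ε = (∂Q_A/∂P_B)·(P_B/Q_A) ⇒ ∂Q_A/∂P_B = ε·Q_A/P_B = 1.38 × 3099/33.44 ≈ 127.89.

127.89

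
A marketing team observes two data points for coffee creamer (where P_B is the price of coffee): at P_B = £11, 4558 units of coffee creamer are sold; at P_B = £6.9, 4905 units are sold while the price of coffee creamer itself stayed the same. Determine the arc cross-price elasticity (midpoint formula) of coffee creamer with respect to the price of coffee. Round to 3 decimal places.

ΔQ_A = 4905 − 4558 = 347; ΔP_B = 6.9 − 11 = -4.1.
Midpoints: Q̄_A = 4731.5, P̄_B = 8.95.
ε = (ΔQ_A/Q̄_A)/(ΔP_B/P̄_B) = (347/4731.5)/(-4.1/8.95) ≈ -0.160.
ε < 0: coffee creamer and coffee are complements.

-0.160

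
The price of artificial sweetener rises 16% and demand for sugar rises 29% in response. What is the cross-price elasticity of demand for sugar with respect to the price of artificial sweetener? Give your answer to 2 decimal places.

ε = (%ΔQ of sugar) / (%ΔP of artificial sweetener) = (29%) / (16%) ≈ 1.81.
Positive cross-price elasticity: substitutes.

1.81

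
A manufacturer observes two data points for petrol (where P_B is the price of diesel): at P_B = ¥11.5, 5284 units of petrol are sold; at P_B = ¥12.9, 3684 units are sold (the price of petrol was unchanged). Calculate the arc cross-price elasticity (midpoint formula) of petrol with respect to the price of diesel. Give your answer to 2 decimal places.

ΔQ_A = 3684 − 5284 = -1600; ΔP_B = 12.9 − 11.5 = 1.4.
Midpoints: Q̄_A = 4484.0, P̄_B = 12.20.
ε = (ΔQ_A/Q̄_A)/(ΔP_B/P̄_B) = (-1600/4484.0)/(1.4/12.20) ≈ -3.11.
ε < 0: petrol and diesel are complements.

-3.11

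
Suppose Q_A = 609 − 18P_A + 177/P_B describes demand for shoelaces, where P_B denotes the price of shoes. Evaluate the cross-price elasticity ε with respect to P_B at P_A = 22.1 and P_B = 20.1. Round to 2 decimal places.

At P_A = 22.1 and P_B = 20.1: Q_A = 220.006.
∂Q_A/∂P_B = −177/P_B² = -0.4381.
ε = (∂Q_A/∂P_B)(P_B/Q_A) = -0.4381 × (20.1/220.006) ≈ -0.04.

-0.04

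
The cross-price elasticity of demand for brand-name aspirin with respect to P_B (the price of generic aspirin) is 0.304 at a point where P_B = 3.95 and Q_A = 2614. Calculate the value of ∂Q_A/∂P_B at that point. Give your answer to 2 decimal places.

ε = (∂Q_A/∂P_B)·(P_B/Q_A) ⇒ ∂Q_A/∂P_B = ε·Q_A/P_B = 0.304 × 2614/3.95 ≈ 201.18.

201.18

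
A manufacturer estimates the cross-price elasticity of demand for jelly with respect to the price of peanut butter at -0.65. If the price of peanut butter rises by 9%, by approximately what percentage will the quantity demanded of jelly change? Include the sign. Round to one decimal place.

%ΔQ ≈ ε × %ΔP of peanut butter = -0.65 × (9%) = -5.9%.

-5.9%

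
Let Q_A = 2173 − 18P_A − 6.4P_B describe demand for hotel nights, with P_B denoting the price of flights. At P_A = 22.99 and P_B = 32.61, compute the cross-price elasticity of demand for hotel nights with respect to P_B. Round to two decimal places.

-0.13

At P_A = 22.99 and P_B = 32.61: Q_A = 1550.476.
∂Q_A/∂P_B = -6.4.
ε = (∂Q_A/∂P_B)(P_B/Q_A) = -6.4 × (32.61/1550.476) ≈ -0.13.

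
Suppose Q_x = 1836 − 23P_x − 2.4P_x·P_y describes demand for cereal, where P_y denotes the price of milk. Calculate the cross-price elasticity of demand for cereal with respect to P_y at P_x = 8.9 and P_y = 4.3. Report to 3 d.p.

-0.060

At P_x = 8.9 and P_y = 4.3: Q_x = 1539.452.
∂Q_x/∂P_y = -2.4P_x = -2.4(8.9) = -21.3600.
ε = (∂Q_x/∂P_y)(P_y/Q_x) = -21.3600 × (4.3/1539.452) ≈ -0.060.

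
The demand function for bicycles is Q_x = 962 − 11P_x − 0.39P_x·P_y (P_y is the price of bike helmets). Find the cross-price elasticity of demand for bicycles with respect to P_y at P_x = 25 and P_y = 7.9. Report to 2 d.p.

-0.13

At P_x = 25 and P_y = 7.9: Q_x = 609.975.
∂Q_x/∂P_y = -0.39P_x = -0.39(25) = -9.7500.
ε = (∂Q_x/∂P_y)(P_y/Q_x) = -9.7500 × (7.9/609.975) ≈ -0.13.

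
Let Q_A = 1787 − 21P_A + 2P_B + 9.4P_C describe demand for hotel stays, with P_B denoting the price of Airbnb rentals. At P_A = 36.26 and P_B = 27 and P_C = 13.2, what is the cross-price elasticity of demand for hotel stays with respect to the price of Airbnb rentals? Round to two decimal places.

At P_A = 36.26 and P_B = 27 and P_C = 13.2: Q_A = 1203.62.
∂Q_A/∂P_B = 2.
ε = (∂Q_A/∂P_B)(P_B/Q_A) = 2 × (27/1203.62) ≈ 0.04.

0.04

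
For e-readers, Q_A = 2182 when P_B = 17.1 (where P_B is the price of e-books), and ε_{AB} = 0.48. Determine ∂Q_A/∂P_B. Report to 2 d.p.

ε = (∂Q_A/∂P_B)·(P_B/Q_A) ⇒ ∂Q_A/∂P_B = ε·Q_A/P_B = 0.48 × 2182/17.1 ≈ 61.25.

61.25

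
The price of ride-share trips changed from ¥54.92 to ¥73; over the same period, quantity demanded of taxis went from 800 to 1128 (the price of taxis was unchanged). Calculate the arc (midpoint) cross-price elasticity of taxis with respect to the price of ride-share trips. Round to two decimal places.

1.20

ΔQ_A = 1128 − 800 = 328; ΔP_B = 73 − 54.92 = 18.08.
Midpoints: Q̄_A = 964.0, P̄_B = 63.96.
ε = (ΔQ_A/Q̄_A)/(ΔP_B/P̄_B) = (328/964.0)/(18.08/63.96) ≈ 1.20.
ε > 0: taxis and ride-share trips are substitutes.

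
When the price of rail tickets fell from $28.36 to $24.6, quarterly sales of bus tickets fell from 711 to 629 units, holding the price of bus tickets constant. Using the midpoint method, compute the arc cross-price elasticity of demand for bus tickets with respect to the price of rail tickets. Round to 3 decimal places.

0.862

ΔQ_A = 629 − 711 = -82; ΔP_B = 24.6 − 28.36 = -3.76.
Midpoints: Q̄_A = 670.0, P̄_B = 26.48.
ε = (ΔQ_A/Q̄_A)/(ΔP_B/P̄_B) = (-82/670.0)/(-3.76/26.48) ≈ 0.862.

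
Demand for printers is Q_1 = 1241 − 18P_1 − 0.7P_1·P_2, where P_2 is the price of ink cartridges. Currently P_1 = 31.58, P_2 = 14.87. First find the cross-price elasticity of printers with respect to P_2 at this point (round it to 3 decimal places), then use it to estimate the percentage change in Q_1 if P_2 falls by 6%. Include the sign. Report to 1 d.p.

5.7%

At P_1 = 31.58, P_2 = 14.87: Q_1 = 343.844.
∂Q_1/∂P_2 = -0.7P_1 = -22.1060.
ε = (∂Q_1/∂P_2)(P_2/Q_1) = -22.1060 × 14.87/343.844 ≈ -0.956.
%ΔQ_1 ≈ ε × %ΔP_2 = -0.956 × (-6%) = 5.7%.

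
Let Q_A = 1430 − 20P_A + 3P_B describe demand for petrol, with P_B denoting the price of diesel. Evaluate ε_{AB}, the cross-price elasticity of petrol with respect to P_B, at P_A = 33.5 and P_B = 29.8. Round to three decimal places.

0.105

At P_A = 33.5 and P_B = 29.8: Q_A = 849.4.
∂Q_A/∂P_B = 3.
ε = (∂Q_A/∂P_B)(P_B/Q_A) = 3 × (29.8/849.4) ≈ 0.105.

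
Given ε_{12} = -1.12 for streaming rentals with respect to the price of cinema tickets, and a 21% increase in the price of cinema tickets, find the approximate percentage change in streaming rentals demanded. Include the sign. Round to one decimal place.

-23.5%

%ΔQ ≈ ε × %ΔP of cinema tickets = -1.12 × (21%) = -23.5%.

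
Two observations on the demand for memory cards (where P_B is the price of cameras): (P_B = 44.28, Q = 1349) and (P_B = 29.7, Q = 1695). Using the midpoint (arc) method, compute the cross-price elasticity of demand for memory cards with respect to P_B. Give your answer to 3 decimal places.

ΔQ_A = 1695 − 1349 = 346; ΔP_B = 29.7 − 44.28 = -14.58.
Midpoints: Q̄_A = 1522.0, P̄_B = 36.99.
ε = (ΔQ_A/Q̄_A)/(ΔP_B/P̄_B) = (346/1522.0)/(-14.58/36.99) ≈ -0.577.
ε < 0: memory cards and cameras are complements.

-0.577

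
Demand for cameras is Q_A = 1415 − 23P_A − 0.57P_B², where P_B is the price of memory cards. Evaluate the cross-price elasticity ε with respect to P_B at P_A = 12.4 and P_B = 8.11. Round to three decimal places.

-0.069

At P_A = 12.4 and P_B = 8.11: Q_A = 1092.310.
∂Q_A/∂P_B = -1.14P_B = -1.14(8.11) = -9.2454.
ε = (∂Q_A/∂P_B)(P_B/Q_A) = -9.2454 × (8.11/1092.310) ≈ -0.069.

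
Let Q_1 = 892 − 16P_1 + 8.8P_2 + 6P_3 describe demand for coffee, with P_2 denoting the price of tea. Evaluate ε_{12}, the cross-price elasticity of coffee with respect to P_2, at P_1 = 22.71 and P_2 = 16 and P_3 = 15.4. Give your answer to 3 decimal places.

0.185

At P_1 = 22.71 and P_2 = 16 and P_3 = 15.4: Q_1 = 761.84.
∂Q_1/∂P_2 = 8.8.
ε = (∂Q_1/∂P_2)(P_2/Q_1) = 8.8 × (16/761.84) ≈ 0.185.
Since ε > 0, coffee and tea are substitutes.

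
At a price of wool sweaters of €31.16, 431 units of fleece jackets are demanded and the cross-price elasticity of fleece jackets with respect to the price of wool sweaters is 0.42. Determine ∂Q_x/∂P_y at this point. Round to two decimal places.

ε = (∂Q_x/∂P_y)·(P_y/Q_x) ⇒ ∂Q_x/∂P_y = ε·Q_x/P_y = 0.42 × 431/31.16 ≈ 5.81.

5.81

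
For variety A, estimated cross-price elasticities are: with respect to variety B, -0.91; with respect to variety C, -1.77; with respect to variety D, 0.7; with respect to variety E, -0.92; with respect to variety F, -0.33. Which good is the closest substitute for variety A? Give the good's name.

Substitutes have ε > 0. Among the positive values, 0.7 (variety D) is largest.

variety D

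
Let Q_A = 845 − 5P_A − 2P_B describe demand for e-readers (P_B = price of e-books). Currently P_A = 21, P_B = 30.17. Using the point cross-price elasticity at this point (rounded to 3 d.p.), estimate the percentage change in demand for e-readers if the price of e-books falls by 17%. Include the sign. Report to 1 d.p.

1.5%

At P_A = 21, P_B = 30.17: Q_A = 679.66.
∂Q_A/∂P_B = -2.
ε = (∂Q_A/∂P_B)(P_B/Q_A) = -2.0000 × 30.17/679.66 ≈ -0.089.
%ΔQ_A ≈ ε × %ΔP_B = -0.089 × (-17%) = 1.5%.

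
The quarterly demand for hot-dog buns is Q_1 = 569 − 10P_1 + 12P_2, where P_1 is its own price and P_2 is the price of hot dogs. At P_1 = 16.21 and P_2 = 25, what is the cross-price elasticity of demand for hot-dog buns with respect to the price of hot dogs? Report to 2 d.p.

0.42

At P_1 = 16.21 and P_2 = 25: Q_1 = 706.9.
∂Q_1/∂P_2 = 12.
ε = (∂Q_1/∂P_2)(P_2/Q_1) = 12 × (25/706.9) ≈ 0.42.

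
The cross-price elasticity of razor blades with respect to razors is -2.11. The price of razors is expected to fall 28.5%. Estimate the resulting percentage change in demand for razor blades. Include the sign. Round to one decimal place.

60.1%

%ΔQ ≈ ε × %ΔP of razors = -2.11 × (-28.5%) = 60.1%.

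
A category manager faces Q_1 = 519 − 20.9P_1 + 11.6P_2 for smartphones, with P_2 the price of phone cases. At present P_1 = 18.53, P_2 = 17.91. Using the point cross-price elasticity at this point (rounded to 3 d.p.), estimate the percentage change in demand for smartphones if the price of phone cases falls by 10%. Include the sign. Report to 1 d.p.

-6.1%

At P_1 = 18.53, P_2 = 17.91: Q_1 = 339.479.
∂Q_1/∂P_2 = 11.6.
ε = (∂Q_1/∂P_2)(P_2/Q_1) = 11.6000 × 17.91/339.479 ≈ 0.612.
%ΔQ_1 ≈ ε × %ΔP_2 = 0.612 × (-10%) = -6.1%.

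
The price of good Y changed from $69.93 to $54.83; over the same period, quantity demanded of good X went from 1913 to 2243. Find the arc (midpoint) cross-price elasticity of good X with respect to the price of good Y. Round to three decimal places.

-0.656

ΔQ_X = 2243 − 1913 = 330; ΔP_Y = 54.83 − 69.93 = -15.1.
Midpoints: Q̄_X = 2078.0, P̄_Y = 62.38.
ε = (ΔQ_X/Q̄_X)/(ΔP_Y/P̄_Y) = (330/2078.0)/(-15.1/62.38) ≈ -0.656.
ε < 0: good X and good Y are complements.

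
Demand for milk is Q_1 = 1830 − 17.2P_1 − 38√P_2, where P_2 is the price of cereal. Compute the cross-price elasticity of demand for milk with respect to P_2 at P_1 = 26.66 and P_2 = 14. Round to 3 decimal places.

-0.058

At P_1 = 26.66 and P_2 = 14: Q_1 = 1229.265.
∂Q_1/∂P_2 = -38/(2√P_2) = -38/(2√14) = -5.0780.
ε = (∂Q_1/∂P_2)(P_2/Q_1) = -5.0780 × (14/1229.265) ≈ -0.058.
ε < 0: complements.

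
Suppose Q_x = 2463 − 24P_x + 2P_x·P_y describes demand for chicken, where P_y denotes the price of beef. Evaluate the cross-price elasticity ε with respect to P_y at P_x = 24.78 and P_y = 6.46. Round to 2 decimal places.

At P_x = 24.78 and P_y = 6.46: Q_x = 2188.438.
∂Q_x/∂P_y = 2P_x = 2(24.78) = 49.5600.
ε = (∂Q_x/∂P_y)(P_y/Q_x) = 49.5600 × (6.46/2188.438) ≈ 0.15.
ε > 0: substitutes.

0.15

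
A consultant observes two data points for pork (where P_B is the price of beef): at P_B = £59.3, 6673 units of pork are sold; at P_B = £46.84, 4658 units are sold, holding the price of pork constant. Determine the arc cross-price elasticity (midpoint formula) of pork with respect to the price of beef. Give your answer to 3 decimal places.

1.515

ΔQ_A = 4658 − 6673 = -2015; ΔP_B = 46.84 − 59.3 = -12.46.
Midpoints: Q̄_A = 5665.5, P̄_B = 53.07.
ε = (ΔQ_A/Q̄_A)/(ΔP_B/P̄_B) = (-2015/5665.5)/(-12.46/53.07) ≈ 1.515.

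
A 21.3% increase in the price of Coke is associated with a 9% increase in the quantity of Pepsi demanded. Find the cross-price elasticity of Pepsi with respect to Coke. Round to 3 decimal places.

0.423

ε = (%ΔQ of Pepsi) / (%ΔP of Coke) = (9%) / (21.3%) ≈ 0.423.
Positive cross-price elasticity: substitutes.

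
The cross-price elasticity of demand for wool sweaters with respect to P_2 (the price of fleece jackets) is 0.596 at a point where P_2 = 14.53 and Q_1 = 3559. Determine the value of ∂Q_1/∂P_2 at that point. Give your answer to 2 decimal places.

ε = (∂Q_1/∂P_2)·(P_2/Q_1) ⇒ ∂Q_1/∂P_2 = ε·Q_1/P_2 = 0.596 × 3559/14.53 ≈ 145.99.

145.99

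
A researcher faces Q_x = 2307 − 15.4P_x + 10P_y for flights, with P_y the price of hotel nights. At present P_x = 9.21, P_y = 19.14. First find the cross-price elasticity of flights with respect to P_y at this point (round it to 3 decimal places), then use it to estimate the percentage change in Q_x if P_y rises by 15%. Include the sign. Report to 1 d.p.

1.2%

At P_x = 9.21, P_y = 19.14: Q_x = 2356.566.
∂Q_x/∂P_y = 10.
ε = (∂Q_x/∂P_y)(P_y/Q_x) = 10.0000 × 19.14/2356.566 ≈ 0.081.
%ΔQ_x ≈ ε × %ΔP_y = 0.081 × (15%) = 1.2%.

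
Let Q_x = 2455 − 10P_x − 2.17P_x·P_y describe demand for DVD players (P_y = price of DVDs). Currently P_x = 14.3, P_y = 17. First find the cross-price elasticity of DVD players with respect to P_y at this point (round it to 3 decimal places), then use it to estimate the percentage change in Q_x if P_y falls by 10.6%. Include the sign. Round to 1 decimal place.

At P_x = 14.3, P_y = 17: Q_x = 1784.473.
∂Q_x/∂P_y = -2.17P_x = -31.0310.
ε = (∂Q_x/∂P_y)(P_y/Q_x) = -31.0310 × 17/1784.473 ≈ -0.296.
%ΔQ_x ≈ ε × %ΔP_y = -0.296 × (-10.6%) = 3.1%.

3.1%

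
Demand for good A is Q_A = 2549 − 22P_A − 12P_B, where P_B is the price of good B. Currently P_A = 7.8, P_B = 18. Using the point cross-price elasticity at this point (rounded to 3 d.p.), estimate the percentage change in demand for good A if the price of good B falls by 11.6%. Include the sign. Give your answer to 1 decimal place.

1.2%

At P_A = 7.8, P_B = 18: Q_A = 2161.4.
∂Q_A/∂P_B = -12.
ε = (∂Q_A/∂P_B)(P_B/Q_A) = -12.0000 × 18/2161.4 ≈ -0.100.
%ΔQ_A ≈ ε × %ΔP_B = -0.100 × (-11.6%) = 1.2%.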